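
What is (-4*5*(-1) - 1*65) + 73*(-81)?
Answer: -5958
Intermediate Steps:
(-4*5*(-1) - 1*65) + 73*(-81) = (-20*(-1) - 65) - 5913 = (20 - 65) - 5913 = -45 - 5913 = -5958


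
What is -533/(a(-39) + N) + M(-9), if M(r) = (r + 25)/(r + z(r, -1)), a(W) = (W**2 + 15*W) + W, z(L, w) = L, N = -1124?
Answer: 2981/2043 ≈ 1.4591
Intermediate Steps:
a(W) = W**2 + 16*W
M(r) = (25 + r)/(2*r) (M(r) = (r + 25)/(r + r) = (25 + r)/((2*r)) = (25 + r)*(1/(2*r)) = (25 + r)/(2*r))
-533/(a(-39) + N) + M(-9) = -533/(-39*(16 - 39) - 1124) + (1/2)*(25 - 9)/(-9) = -533/(-39*(-23) - 1124) + (1/2)*(-1/9)*16 = -533/(897 - 1124) - 8/9 = -533/(-227) - 8/9 = -1/227*(-533) - 8/9 = 533/227 - 8/9 = 2981/2043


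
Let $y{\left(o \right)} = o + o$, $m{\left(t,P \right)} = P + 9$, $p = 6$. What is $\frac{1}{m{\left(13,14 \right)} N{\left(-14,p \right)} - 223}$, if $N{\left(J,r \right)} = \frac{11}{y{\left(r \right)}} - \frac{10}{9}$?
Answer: $- \frac{36}{8189} \approx -0.0043961$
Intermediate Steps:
$m{\left(t,P \right)} = 9 + P$
$y{\left(o \right)} = 2 o$
$N{\left(J,r \right)} = - \frac{10}{9} + \frac{11}{2 r}$ ($N{\left(J,r \right)} = \frac{11}{2 r} - \frac{10}{9} = - \frac{10}{9} + \frac{11}{2 r}$)
$\frac{1}{m{\left(13,14 \right)} N{\left(-14,p \right)} - 223} = \frac{1}{\left(9 + 14\right) \frac{99 - 120}{18 \cdot 6} - 223} = \frac{1}{23 \cdot \frac{1}{18} \cdot \frac{1}{6} \left(99 - 120\right) - 223} = \frac{1}{23 \cdot \frac{1}{18} \cdot \frac{1}{6} \left(-21\right) - 223} = \frac{1}{23 \left(- \frac{7}{36}\right) - 223} = \frac{1}{- \frac{161}{36} - 223} = \frac{1}{- \frac{8189}{36}} = - \frac{36}{8189}$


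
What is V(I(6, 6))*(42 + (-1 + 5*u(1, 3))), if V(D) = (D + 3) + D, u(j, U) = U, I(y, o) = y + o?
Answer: 1512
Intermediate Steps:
I(y, o) = o + y
V(D) = 3 + 2*D (V(D) = (3 + D) + D = 3 + 2*D)
V(I(6, 6))*(42 + (-1 + 5*u(1, 3))) = (3 + 2*(6 + 6))*(42 + (-1 + 5*3)) = (3 + 2*12)*(42 + (-1 + 15)) = (3 + 24)*(42 + 14) = 27*56 = 1512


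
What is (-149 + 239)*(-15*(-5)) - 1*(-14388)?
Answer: 21138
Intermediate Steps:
(-149 + 239)*(-15*(-5)) - 1*(-14388) = 90*75 + 14388 = 6750 + 14388 = 21138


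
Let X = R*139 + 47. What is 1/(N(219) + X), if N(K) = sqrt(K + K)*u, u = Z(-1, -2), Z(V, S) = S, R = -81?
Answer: -2803/31426798 + sqrt(438)/62853596 ≈ -8.8858e-5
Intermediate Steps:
u = -2
X = -11212 (X = -81*139 + 47 = -11259 + 47 = -11212)
N(K) = -2*sqrt(2)*sqrt(K) (N(K) = sqrt(K + K)*(-2) = sqrt(2*K)*(-2) = (sqrt(2)*sqrt(K))*(-2) = -2*sqrt(2)*sqrt(K))
1/(N(219) + X) = 1/(-2*sqrt(2)*sqrt(219) - 11212) = 1/(-2*sqrt(438) - 11212) = 1/(-11212 - 2*sqrt(438))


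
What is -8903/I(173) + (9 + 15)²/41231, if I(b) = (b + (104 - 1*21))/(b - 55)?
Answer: -21657622259/5277568 ≈ -4103.7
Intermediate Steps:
I(b) = (83 + b)/(-55 + b) (I(b) = (b + (104 - 21))/(-55 + b) = (b + 83)/(-55 + b) = (83 + b)/(-55 + b))
-8903/I(173) + (9 + 15)²/41231 = -8903*(-55 + 173)/(83 + 173) + (9 + 15)²/41231 = -8903/(256/118) + 24²*(1/41231) = -8903/((1/118)*256) + 576*(1/41231) = -8903/128/59 + 576/41231 = -8903*59/128 + 576/41231 = -525277/128 + 576/41231 = -21657622259/5277568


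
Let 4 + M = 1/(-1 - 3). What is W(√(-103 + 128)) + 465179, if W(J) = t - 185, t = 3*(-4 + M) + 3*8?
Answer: 1859973/4 ≈ 4.6499e+5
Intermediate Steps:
M = -17/4 (M = -4 + 1/(-1 - 3) = -4 + 1/(-4) = -4 - ¼ = -17/4 ≈ -4.2500)
t = -¾ (t = 3*(-4 - 17/4) + 3*8 = 3*(-33/4) + 24 = -99/4 + 24 = -¾ ≈ -0.75000)
W(J) = -743/4 (W(J) = -¾ - 185 = -743/4)
W(√(-103 + 128)) + 465179 = -743/4 + 465179 = 1859973/4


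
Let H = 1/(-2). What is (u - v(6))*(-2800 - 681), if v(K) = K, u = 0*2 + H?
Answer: 45253/2 ≈ 22627.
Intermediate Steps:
H = -½ ≈ -0.50000
u = -½ (u = 0*2 - ½ = 0 - ½ = -½ ≈ -0.50000)
(u - v(6))*(-2800 - 681) = (-½ - 1*6)*(-2800 - 681) = (-½ - 6)*(-3481) = -13/2*(-3481) = 45253/2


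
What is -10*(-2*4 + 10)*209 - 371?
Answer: -4551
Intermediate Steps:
-10*(-2*4 + 10)*209 - 371 = -10*(-8 + 10)*209 - 371 = -10*2*209 - 371 = -20*209 - 371 = -4180 - 371 = -4551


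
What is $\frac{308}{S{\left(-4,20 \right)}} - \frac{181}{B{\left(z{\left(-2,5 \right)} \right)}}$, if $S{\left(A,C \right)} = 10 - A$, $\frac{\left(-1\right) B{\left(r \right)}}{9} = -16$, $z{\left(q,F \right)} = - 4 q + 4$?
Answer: $\frac{2987}{144} \approx 20.743$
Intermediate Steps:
$z{\left(q,F \right)} = 4 - 4 q$
$B{\left(r \right)} = 144$ ($B{\left(r \right)} = \left(-9\right) \left(-16\right) = 144$)
$\frac{308}{S{\left(-4,20 \right)}} - \frac{181}{B{\left(z{\left(-2,5 \right)} \right)}} = \frac{308}{10 - -4} - \frac{181}{144} = \frac{308}{10 + 4} - \frac{181}{144} = \frac{308}{14} - \frac{181}{144} = 308 \cdot \frac{1}{14} - \frac{181}{144} = 22 - \frac{181}{144} = \frac{2987}{144}$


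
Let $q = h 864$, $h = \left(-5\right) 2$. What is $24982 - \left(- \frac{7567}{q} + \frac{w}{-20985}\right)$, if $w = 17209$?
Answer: $\frac{301965753671}{12087360} \approx 24982.0$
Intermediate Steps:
$h = -10$
$q = -8640$ ($q = \left(-10\right) 864 = -8640$)
$24982 - \left(- \frac{7567}{q} + \frac{w}{-20985}\right) = 24982 - \left(- \frac{7567}{-8640} + \frac{17209}{-20985}\right) = 24982 - \left(\left(-7567\right) \left(- \frac{1}{8640}\right) + 17209 \left(- \frac{1}{20985}\right)\right) = 24982 - \left(\frac{7567}{8640} - \frac{17209}{20985}\right) = 24982 - \frac{673849}{12087360} = \frac{301965753671}{12087360}$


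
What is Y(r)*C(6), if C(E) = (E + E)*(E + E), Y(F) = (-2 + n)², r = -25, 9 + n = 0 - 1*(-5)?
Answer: 5184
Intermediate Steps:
n = -4 (n = -9 + (0 - 1*(-5)) = -9 + (0 + 5) = -9 + 5 = -4)
Y(F) = 36 (Y(F) = (-2 - 4)² = (-6)² = 36)
C(E) = 4*E² (C(E) = (2*E)*(2*E) = 4*E²)
Y(r)*C(6) = 36*(4*6²) = 36*(4*36) = 36*144 = 5184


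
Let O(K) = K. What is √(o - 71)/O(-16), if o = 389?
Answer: -√318/16 ≈ -1.1145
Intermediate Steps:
√(o - 71)/O(-16) = √(389 - 71)/(-16) = √318*(-1/16) = -√318/16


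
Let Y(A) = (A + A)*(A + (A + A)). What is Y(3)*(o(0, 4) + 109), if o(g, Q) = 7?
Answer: 6264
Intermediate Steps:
Y(A) = 6*A**2 (Y(A) = (2*A)*(A + 2*A) = (2*A)*(3*A) = 6*A**2)
Y(3)*(o(0, 4) + 109) = (6*3**2)*(7 + 109) = (6*9)*116 = 54*116 = 6264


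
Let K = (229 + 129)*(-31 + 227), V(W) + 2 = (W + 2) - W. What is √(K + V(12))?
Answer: 14*√358 ≈ 264.89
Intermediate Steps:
V(W) = 0 (V(W) = -2 + ((W + 2) - W) = -2 + ((2 + W) - W) = -2 + 2 = 0)
K = 70168 (K = 358*196 = 70168)
√(K + V(12)) = √(70168 + 0) = √70168 = 14*√358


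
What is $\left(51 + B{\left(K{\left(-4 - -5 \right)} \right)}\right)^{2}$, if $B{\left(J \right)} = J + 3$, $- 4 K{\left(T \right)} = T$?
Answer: $\frac{46225}{16} \approx 2889.1$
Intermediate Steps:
$K{\left(T \right)} = - \frac{T}{4}$
$B{\left(J \right)} = 3 + J$
$\left(51 + B{\left(K{\left(-4 - -5 \right)} \right)}\right)^{2} = \left(51 + \left(3 - \frac{-4 - -5}{4}\right)\right)^{2} = \left(51 + \left(3 - \frac{-4 + 5}{4}\right)\right)^{2} = \left(51 + \left(3 - \frac{1}{4}\right)\right)^{2} = \left(51 + \frac{11}{4}\right)^{2} = \left(\frac{215}{4}\right)^{2} = \frac{46225}{16}$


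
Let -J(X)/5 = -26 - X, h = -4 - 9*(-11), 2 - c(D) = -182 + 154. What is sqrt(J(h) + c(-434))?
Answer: sqrt(635) ≈ 25.199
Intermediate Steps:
c(D) = 30 (c(D) = 2 - (-182 + 154) = 2 - 1*(-28) = 2 + 28 = 30)
h = 95 (h = -4 + 99 = 95)
J(X) = 130 + 5*X (J(X) = -5*(-26 - X) = 130 + 5*X)
sqrt(J(h) + c(-434)) = sqrt((130 + 5*95) + 30) = sqrt((130 + 475) + 30) = sqrt(605 + 30) = sqrt(635)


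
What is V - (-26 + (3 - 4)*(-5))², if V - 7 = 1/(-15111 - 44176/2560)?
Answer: -1050506274/2420521 ≈ -434.00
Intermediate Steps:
V = 16943487/2420521 (V = 7 + 1/(-15111 - 44176/2560) = 7 + 1/(-15111 - 44176*1/2560) = 7 + 1/(-15111 - 2761/160) = 7 + 1/(-2420521/160) = 7 - 160/2420521 = 16943487/2420521 ≈ 6.9999)
V - (-26 + (3 - 4)*(-5))² = 16943487/2420521 - (-26 + (3 - 4)*(-5))² = 16943487/2420521 - (-26 - 1*(-5))² = 16943487/2420521 - (-26 + 5)² = 16943487/2420521 - 1*(-21)² = 16943487/2420521 - 1*441 = 16943487/2420521 - 441 = -1050506274/2420521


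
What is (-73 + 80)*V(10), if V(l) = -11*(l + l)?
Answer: -1540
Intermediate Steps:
V(l) = -22*l
(-73 + 80)*V(10) = (-73 + 80)*(-22*10) = 7*(-220) = -1540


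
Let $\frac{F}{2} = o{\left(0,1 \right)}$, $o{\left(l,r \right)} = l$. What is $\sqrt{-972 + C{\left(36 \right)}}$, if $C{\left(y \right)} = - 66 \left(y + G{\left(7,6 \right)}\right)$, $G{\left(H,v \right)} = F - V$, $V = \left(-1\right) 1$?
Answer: $i \sqrt{3414} \approx 58.429 i$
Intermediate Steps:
$V = -1$
$F = 0$ ($F = 2 \cdot 0 = 0$)
$G{\left(H,v \right)} = 1$ ($G{\left(H,v \right)} = 0 - -1 = 0 + 1 = 1$)
$C{\left(y \right)} = -66 - 66 y$ ($C{\left(y \right)} = - 66 \left(y + 1\right) = - 66 \left(1 + y\right) = -66 - 66 y$)
$\sqrt{-972 + C{\left(36 \right)}} = \sqrt{-972 - 2442} = \sqrt{-3414} = i \sqrt{3414}$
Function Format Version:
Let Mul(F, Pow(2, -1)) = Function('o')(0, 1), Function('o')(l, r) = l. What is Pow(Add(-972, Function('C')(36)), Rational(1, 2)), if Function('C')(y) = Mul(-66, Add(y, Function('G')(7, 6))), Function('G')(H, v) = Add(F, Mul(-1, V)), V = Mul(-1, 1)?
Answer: Mul(I, Pow(3414, Rational(1, 2))) ≈ Mul(58.429, I)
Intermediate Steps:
V = -1
F = 0 (F = Mul(2, 0) = 0)
Function('G')(H, v) = 1 (Function('G')(H, v) = Add(0, Mul(-1, -1)) = Add(0, 1) = 1)
Function('C')(y) = Add(-66, Mul(-66, y)) (Function('C')(y) = Mul(-66, Add(y, 1)) = Mul(-66, Add(1, y)) = Add(-66, Mul(-66, y)))
Pow(Add(-972, Function('C')(36)), Rational(1, 2)) = Pow(Add(-972, Add(-66, Mul(-66, 36))), Rational(1, 2)) = Pow(Add(-972, Add(-66, -2376)), Rational(1, 2)) = Pow(Add(-972, -2442), Rational(1, 2)) = Pow(-3414, Rational(1, 2)) = Mul(I, Pow(3414, Rational(1, 2)))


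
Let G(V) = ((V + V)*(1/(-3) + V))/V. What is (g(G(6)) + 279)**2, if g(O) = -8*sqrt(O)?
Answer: 235699/3 - 1488*sqrt(102) ≈ 63538.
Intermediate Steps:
G(V) = -2/3 + 2*V (G(V) = ((2*V)*(-1/3 + V))/V = (2*V*(-1/3 + V))/V = -2/3 + 2*V)
(g(G(6)) + 279)**2 = (-8*sqrt(-2/3 + 2*6) + 279)**2 = (-8*sqrt(-2/3 + 12) + 279)**2 = (-8*sqrt(102)/3 + 279)**2 = (279 - 8*sqrt(102)/3)**2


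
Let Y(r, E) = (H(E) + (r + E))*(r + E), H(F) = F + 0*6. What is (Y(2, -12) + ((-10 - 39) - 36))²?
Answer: 18225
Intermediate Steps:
H(F) = F (H(F) = F + 0 = F)
Y(r, E) = (E + r)*(r + 2*E) (Y(r, E) = (E + (r + E))*(r + E) = (E + (E + r))*(E + r) = (r + 2*E)*(E + r) = (E + r)*(r + 2*E))
(Y(2, -12) + ((-10 - 39) - 36))² = ((2² + 2*(-12)² + 3*(-12)*2) + ((-10 - 39) - 36))² = ((4 + 2*144 - 72) + (-49 - 36))² = ((4 + 288 - 72) - 85)² = (220 - 85)² = 135² = 18225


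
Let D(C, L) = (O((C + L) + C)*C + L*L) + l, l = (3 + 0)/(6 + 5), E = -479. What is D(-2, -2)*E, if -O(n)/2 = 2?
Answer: -64665/11 ≈ -5878.6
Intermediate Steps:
O(n) = -4 (O(n) = -2*2 = -4)
l = 3/11 ≈ 0.27273
D(C, L) = 3/11 + L² - 4*C (D(C, L) = (-4*C + L*L) + 3/11 = (-4*C + L²) + 3/11 = (L² - 4*C) + 3/11 = 3/11 + L² - 4*C)
D(-2, -2)*E = (3/11 + (-2)² - 4*(-2))*(-479) = (3/11 + 4 + 8)*(-479) = (135/11)*(-479) = -64665/11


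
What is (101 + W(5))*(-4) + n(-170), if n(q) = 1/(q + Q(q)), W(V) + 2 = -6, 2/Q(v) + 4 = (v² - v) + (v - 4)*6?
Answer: -886069279/2381869 ≈ -372.01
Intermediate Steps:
Q(v) = 2/(-28 + v² + 5*v) (Q(v) = 2/(-4 + ((v² - v) + (v - 4)*6)) = 2/(-4 + ((v² - v) + (-4 + v)*6)) = 2/(-4 + ((v² - v) + (-24 + 6*v))) = 2/(-4 + (-24 + v² + 5*v)) = 2/(-28 + v² + 5*v))
W(V) = -8 (W(V) = -2 - 6 = -8)
n(q) = 1/(q + 2/(-28 + q² + 5*q))
(101 + W(5))*(-4) + n(-170) = (101 - 8)*(-4) + (-28 + (-170)² + 5*(-170))/(2 - 170*(-28 + (-170)² + 5*(-170))) = 93*(-4) + (-28 + 28900 - 850)/(2 - 170*(-28 + 28900 - 850)) = -372 + 28022/(2 - 170*28022) = -372 + 28022/(2 - 4763740) = -372 + 28022/(-4763738) = -372 - 1/4763738*28022 = -372 - 14011/2381869 = -886069279/2381869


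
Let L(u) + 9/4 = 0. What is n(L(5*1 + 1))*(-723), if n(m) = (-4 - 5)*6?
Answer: 39042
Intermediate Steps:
L(u) = -9/4 (L(u) = -9/4 + 0 = -9/4)
n(m) = -54 (n(m) = -9*6 = -54)
n(L(5*1 + 1))*(-723) = -54*(-723) = 39042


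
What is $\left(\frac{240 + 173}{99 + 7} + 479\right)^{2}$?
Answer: $\frac{2620108969}{11236} \approx 2.3319 \cdot 10^{5}$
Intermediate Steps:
$\left(\frac{240 + 173}{99 + 7} + 479\right)^{2} = \left(\frac{413}{106} + 479\right)^{2} = \left(\frac{51187}{106}\right)^{2} = \frac{2620108969}{11236}$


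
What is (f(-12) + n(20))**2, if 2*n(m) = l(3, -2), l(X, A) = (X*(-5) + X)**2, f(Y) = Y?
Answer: 3600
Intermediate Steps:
l(X, A) = 16*X**2 (l(X, A) = (-5*X + X)**2 = (-4*X)**2 = 16*X**2)
n(m) = 72 (n(m) = (16*3**2)/2 = (16*9)/2 = (1/2)*144 = 72)
(f(-12) + n(20))**2 = (-12 + 72)**2 = 60**2 = 3600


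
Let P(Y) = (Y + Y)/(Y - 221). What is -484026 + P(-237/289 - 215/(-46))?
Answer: -107481369364/222057 ≈ -4.8403e+5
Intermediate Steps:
P(Y) = 2*Y/(-221 + Y) (P(Y) = (2*Y)/(-221 + Y) = 2*Y/(-221 + Y))
-484026 + P(-237/289 - 215/(-46)) = -484026 + 2*(-237/289 - 215/(-46))/(-221 + (-237/289 - 215/(-46))) = -484026 + 2*(-237*1/289 - 215*(-1/46))/(-221 + (-237*1/289 - 215*(-1/46))) = -484026 + 2*(-237/289 + 215/46)/(-221 + (-237/289 + 215/46)) = -484026 + 2*(51233/13294)/(-221 + 51233/13294) = -484026 + 2*(51233/13294)/(-2886741/13294) = -484026 + 2*(51233/13294)*(-13294/2886741) = -484026 - 7882/222057 = -107481369364/222057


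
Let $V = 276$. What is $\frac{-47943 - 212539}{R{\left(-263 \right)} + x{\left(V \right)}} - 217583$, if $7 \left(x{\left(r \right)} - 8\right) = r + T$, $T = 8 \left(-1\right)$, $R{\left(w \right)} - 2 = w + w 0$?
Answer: $- \frac{325203875}{1503} \approx -2.1637 \cdot 10^{5}$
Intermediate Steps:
$R{\left(w \right)} = 2 + w$ ($R{\left(w \right)} = 2 + \left(w + w 0\right) = 2 + \left(w + 0\right) = 2 + w$)
$T = -8$
$x{\left(r \right)} = \frac{48}{7} + \frac{r}{7}$ ($x{\left(r \right)} = 8 + \frac{r - 8}{7} = 8 + \frac{-8 + r}{7} = 8 + \left(- \frac{8}{7} + \frac{r}{7}\right) = \frac{48}{7} + \frac{r}{7}$)
$\frac{-47943 - 212539}{R{\left(-263 \right)} + x{\left(V \right)}} - 217583 = \frac{-47943 - 212539}{\left(2 - 263\right) + \left(\frac{48}{7} + \frac{1}{7} \cdot 276\right)} - 217583 = - \frac{260482}{-261 + \left(\frac{48}{7} + \frac{276}{7}\right)} - 217583 = - \frac{260482}{-261 + \frac{324}{7}} - 217583 = - \frac{260482}{- \frac{1503}{7}} - 217583 = \left(-260482\right) \left(- \frac{7}{1503}\right) - 217583 = \frac{1823374}{1503} - 217583 = - \frac{325203875}{1503}$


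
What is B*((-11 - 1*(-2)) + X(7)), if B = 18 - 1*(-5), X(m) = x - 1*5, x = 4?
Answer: -230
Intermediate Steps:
X(m) = -1 (X(m) = 4 - 1*5 = 4 - 5 = -1)
B = 23 (B = 18 + 5 = 23)
B*((-11 - 1*(-2)) + X(7)) = 23*((-11 - 1*(-2)) - 1) = 23*((-11 + 2) - 1) = 23*(-9 - 1) = 23*(-10) = -230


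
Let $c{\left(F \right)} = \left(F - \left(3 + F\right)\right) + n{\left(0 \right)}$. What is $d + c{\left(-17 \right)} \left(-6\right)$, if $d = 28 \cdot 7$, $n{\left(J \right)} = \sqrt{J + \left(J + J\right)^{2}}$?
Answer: $214$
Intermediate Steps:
$n{\left(J \right)} = \sqrt{J + 4 J^{2}}$ ($n{\left(J \right)} = \sqrt{J + \left(2 J\right)^{2}} = \sqrt{J + 4 J^{2}}$)
$c{\left(F \right)} = -3$ ($c{\left(F \right)} = \left(F - \left(3 + F\right)\right) + \sqrt{0 \left(1 + 4 \cdot 0\right)} = -3 + \sqrt{0 \left(1 + 0\right)} = -3 + \sqrt{0 \cdot 1} = -3 + \sqrt{0} = -3 + 0 = -3$)
$d = 196$
$d + c{\left(-17 \right)} \left(-6\right) = 196 - -18 = 196 + 18 = 214$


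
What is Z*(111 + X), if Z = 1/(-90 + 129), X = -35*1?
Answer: 76/39 ≈ 1.9487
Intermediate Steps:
X = -35
Z = 1/39 ≈ 0.025641
Z*(111 + X) = (111 - 35)/39 = (1/39)*76 = 76/39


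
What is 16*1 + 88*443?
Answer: 39000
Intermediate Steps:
16*1 + 88*443 = 16 + 38984 = 39000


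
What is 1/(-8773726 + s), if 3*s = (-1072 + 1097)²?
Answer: -3/26320553 ≈ -1.1398e-7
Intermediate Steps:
s = 625/3 (s = (-1072 + 1097)²/3 = (⅓)*25² = (⅓)*625 = 625/3 ≈ 208.33)
1/(-8773726 + s) = 1/(-8773726 + 625/3) = 1/(-26320553/3) = -3/26320553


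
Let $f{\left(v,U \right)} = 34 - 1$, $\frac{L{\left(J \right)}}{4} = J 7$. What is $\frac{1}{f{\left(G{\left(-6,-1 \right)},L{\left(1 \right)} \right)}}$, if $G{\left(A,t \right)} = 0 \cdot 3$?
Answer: $\frac{1}{33} \approx 0.030303$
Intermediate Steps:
$L{\left(J \right)} = 28 J$ ($L{\left(J \right)} = 4 J 7 = 4 \cdot 7 J = 28 J$)
$G{\left(A,t \right)} = 0$
$f{\left(v,U \right)} = 33$
$\frac{1}{f{\left(G{\left(-6,-1 \right)},L{\left(1 \right)} \right)}} = \frac{1}{33}$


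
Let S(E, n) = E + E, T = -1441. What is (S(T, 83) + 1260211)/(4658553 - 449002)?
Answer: 1257329/4209551 ≈ 0.29868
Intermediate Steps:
S(E, n) = 2*E
(S(T, 83) + 1260211)/(4658553 - 449002) = (2*(-1441) + 1260211)/(4658553 - 449002) = (-2882 + 1260211)/4209551 = 1257329*(1/4209551) = 1257329/4209551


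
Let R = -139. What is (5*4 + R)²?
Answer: 14161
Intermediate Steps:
(5*4 + R)² = (5*4 - 139)² = (20 - 139)² = (-119)² = 14161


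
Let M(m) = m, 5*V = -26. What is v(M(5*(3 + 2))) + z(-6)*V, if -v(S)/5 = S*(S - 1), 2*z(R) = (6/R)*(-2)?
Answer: -15026/5 ≈ -3005.2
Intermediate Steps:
V = -26/5 (V = (⅕)*(-26) = -26/5 ≈ -5.2000)
z(R) = -6/R (z(R) = ((6/R)*(-2))/2 = (-12/R)/2 = -6/R)
v(S) = -5*S*(-1 + S) (v(S) = -5*S*(S - 1) = -5*S*(-1 + S))
v(M(5*(3 + 2))) + z(-6)*V = 5*(5*(3 + 2))*(1 - 5*(3 + 2)) - 6/(-6)*(-26/5) = 5*(5*5)*(1 - 5*5) - 6*(-⅙)*(-26/5) = 5*25*(1 - 1*25) + 1*(-26/5) = 5*25*(1 - 25) - 26/5 = 5*25*(-24) - 26/5 = -3000 - 26/5 = -15026/5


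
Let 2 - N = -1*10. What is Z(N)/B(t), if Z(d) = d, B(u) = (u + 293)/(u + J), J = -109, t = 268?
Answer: 636/187 ≈ 3.4011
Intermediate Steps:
B(u) = (293 + u)/(-109 + u) (B(u) = (u + 293)/(u - 109) = (293 + u)/(-109 + u))
N = 12 (N = 2 - (-1)*10 = 2 - 1*(-10) = 2 + 10 = 12)
Z(N)/B(t) = 12/(((293 + 268)/(-109 + 268))) = 12/((561/159)) = 12/(((1/159)*561)) = 12/(187/53) = 12*(53/187) = 636/187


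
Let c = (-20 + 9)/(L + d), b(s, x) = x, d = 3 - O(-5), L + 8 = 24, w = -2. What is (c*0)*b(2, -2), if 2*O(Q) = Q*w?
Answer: 0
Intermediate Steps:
L = 16 (L = -8 + 24 = 16)
O(Q) = -Q (O(Q) = (Q*(-2))/2 = (-2*Q)/2 = -Q)
d = -2 (d = 3 - (-1)*(-5) = 3 - 1*5 = 3 - 5 = -2)
c = -11/14 (c = (-20 + 9)/(16 - 2) = -11/14 ≈ -0.78571)
(c*0)*b(2, -2) = -11/14*0*(-2) = 0*(-2) = 0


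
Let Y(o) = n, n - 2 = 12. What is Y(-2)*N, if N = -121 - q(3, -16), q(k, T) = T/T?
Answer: -1708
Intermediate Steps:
q(k, T) = 1
n = 14 (n = 2 + 12 = 14)
Y(o) = 14
N = -122 (N = -121 - 1*1 = -121 - 1 = -122)
Y(-2)*N = 14*(-122) = -1708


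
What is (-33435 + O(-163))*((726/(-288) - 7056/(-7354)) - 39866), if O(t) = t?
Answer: 118205577366091/88248 ≈ 1.3395e+9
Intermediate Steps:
(-33435 + O(-163))*((726/(-288) - 7056/(-7354)) - 39866) = (-33435 - 163)*((726/(-288) - 7056/(-7354)) - 39866) = -33598*((726*(-1/288) - 7056*(-1/7354)) - 39866) = -33598*((-121/48 + 3528/3677) - 39866) = -33598*(-275573/176496 - 39866) = -33598*(-7036465109/176496) = 118205577366091/88248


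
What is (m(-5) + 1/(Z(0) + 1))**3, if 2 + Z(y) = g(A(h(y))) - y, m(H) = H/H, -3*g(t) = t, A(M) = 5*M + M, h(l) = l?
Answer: 0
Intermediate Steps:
A(M) = 6*M
g(t) = -t/3
m(H) = 1
Z(y) = -2 - 3*y (Z(y) = -2 + (-2*y - y) = -2 - 3*y)
(m(-5) + 1/(Z(0) + 1))**3 = (1 + 1/((-2 - 3*0) + 1))**3 = (1 + 1/((-2 + 0) + 1))**3 = (1 + 1/(-2 + 1))**3 = (1 + 1/(-1))**3 = (1 - 1)**3 = 0**3 = 0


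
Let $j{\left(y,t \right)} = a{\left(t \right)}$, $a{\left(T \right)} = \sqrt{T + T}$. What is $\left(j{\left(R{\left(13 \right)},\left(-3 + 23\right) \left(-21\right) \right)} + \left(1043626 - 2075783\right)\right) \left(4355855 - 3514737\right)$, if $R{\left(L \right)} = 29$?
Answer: $-868165831526 + 1682236 i \sqrt{210} \approx -8.6817 \cdot 10^{11} + 2.4378 \cdot 10^{7} i$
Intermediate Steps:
$a{\left(T \right)} = \sqrt{2} \sqrt{T}$ ($a{\left(T \right)} = \sqrt{2 T} = \sqrt{2} \sqrt{T}$)
$j{\left(y,t \right)} = \sqrt{2} \sqrt{t}$
$\left(j{\left(R{\left(13 \right)},\left(-3 + 23\right) \left(-21\right) \right)} + \left(1043626 - 2075783\right)\right) \left(4355855 - 3514737\right) = \left(\sqrt{2} \sqrt{\left(-3 + 23\right) \left(-21\right)} + \left(1043626 - 2075783\right)\right) \left(4355855 - 3514737\right) = \left(\sqrt{2} \sqrt{20 \left(-21\right)} - 1032157\right) 841118 = \left(\sqrt{2} \sqrt{-420} - 1032157\right) 841118 = \left(\sqrt{2} \cdot 2 i \sqrt{105} - 1032157\right) 841118 = \left(2 i \sqrt{210} - 1032157\right) 841118 = \left(-1032157 + 2 i \sqrt{210}\right) 841118 = -868165831526 + 1682236 i \sqrt{210}$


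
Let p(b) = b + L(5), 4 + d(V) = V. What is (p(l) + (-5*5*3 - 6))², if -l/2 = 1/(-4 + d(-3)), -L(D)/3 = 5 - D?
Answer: 790321/121 ≈ 6531.6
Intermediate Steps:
L(D) = -15 + 3*D (L(D) = -3*(5 - D) = -15 + 3*D)
d(V) = -4 + V
l = 2/11 (l = -2/(-4 + (-4 - 3)) = -2/(-4 - 7) = -2/(-11) = -2*(-1/11) = 2/11 ≈ 0.18182)
p(b) = b (p(b) = b + (-15 + 3*5) = b + (-15 + 15) = b + 0 = b)
(p(l) + (-5*5*3 - 6))² = (2/11 + (-5*5*3 - 6))² = (2/11 + (-25*3 - 6))² = (2/11 + (-75 - 6))² = (2/11 - 81)² = (-889/11)² = 790321/121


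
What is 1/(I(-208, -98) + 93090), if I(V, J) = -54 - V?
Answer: 1/93244 ≈ 1.0725e-5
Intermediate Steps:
1/(I(-208, -98) + 93090) = 1/((-54 - 1*(-208)) + 93090) = 1/((-54 + 208) + 93090) = 1/(154 + 93090) = 1/93244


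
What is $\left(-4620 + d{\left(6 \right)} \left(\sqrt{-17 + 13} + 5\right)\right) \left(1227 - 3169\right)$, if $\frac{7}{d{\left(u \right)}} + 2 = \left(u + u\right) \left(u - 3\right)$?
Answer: $\frac{152490695}{17} - \frac{13594 i}{17} \approx 8.97 \cdot 10^{6} - 799.65 i$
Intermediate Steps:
$d{\left(u \right)} = \frac{7}{-2 + 2 u \left(-3 + u\right)}$ ($d{\left(u \right)} = \frac{7}{-2 + \left(u + u\right) \left(u - 3\right)} = \frac{7}{-2 + 2 u \left(-3 + u\right)}$)
$\left(-4620 + d{\left(6 \right)} \left(\sqrt{-17 + 13} + 5\right)\right) \left(1227 - 3169\right) = \left(-4620 + \frac{7}{2 \left(-1 + 6^{2} - 18\right)} \left(\sqrt{-17 + 13} + 5\right)\right) \left(1227 - 3169\right) = \left(-4620 + \frac{7}{2 \left(-1 + 36 - 18\right)} \left(\sqrt{-4} + 5\right)\right) \left(-1942\right) = \left(-4620 + \frac{7}{2 \cdot 17} \left(2 i + 5\right)\right) \left(-1942\right) = \left(-4620 + \frac{7}{2} \cdot \frac{1}{17} \left(5 + 2 i\right)\right) \left(-1942\right) = \left(-4620 + \frac{7 \left(5 + 2 i\right)}{34}\right) \left(-1942\right) = \left(-4620 + \left(\frac{35}{34} + \frac{7 i}{17}\right)\right) \left(-1942\right) = \left(- \frac{157045}{34} + \frac{7 i}{17}\right) \left(-1942\right) = \frac{152490695}{17} - \frac{13594 i}{17}$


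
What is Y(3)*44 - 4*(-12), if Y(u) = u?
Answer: 180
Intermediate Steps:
Y(3)*44 - 4*(-12) = 3*44 - 4*(-12) = 132 + 48 = 180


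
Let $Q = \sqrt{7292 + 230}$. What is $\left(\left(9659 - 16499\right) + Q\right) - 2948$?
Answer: $-9788 + \sqrt{7522} \approx -9701.3$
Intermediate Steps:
$Q = \sqrt{7522} \approx 86.729$
$\left(\left(9659 - 16499\right) + Q\right) - 2948 = \left(\left(9659 - 16499\right) + \sqrt{7522}\right) - 2948 = \left(-6840 + \sqrt{7522}\right) - 2948 = -9788 + \sqrt{7522}$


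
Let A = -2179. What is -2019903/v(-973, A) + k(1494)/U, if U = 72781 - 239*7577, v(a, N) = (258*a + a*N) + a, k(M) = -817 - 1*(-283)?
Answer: -194991124707/180393888640 ≈ -1.0809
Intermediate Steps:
k(M) = -534 (k(M) = -817 + 283 = -534)
v(a, N) = 259*a + N*a (v(a, N) = (258*a + N*a) + a = 259*a + N*a)
U = -1738122 (U = 72781 - 1*1810903 = 72781 - 1810903 = -1738122)
-2019903/v(-973, A) + k(1494)/U = -2019903*(-1/(973*(259 - 2179))) - 534/(-1738122) = -2019903/((-973*(-1920))) - 534*(-1/1738122) = -2019903/1868160 + 89/289687 = -2019903*1/1868160 + 89/289687 = -673301/622720 + 89/289687 = -194991124707/180393888640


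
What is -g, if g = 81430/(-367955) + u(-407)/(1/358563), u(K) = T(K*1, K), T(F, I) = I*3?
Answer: 32218538900279/73591 ≈ 4.3781e+8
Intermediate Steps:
T(F, I) = 3*I
u(K) = 3*K
g = -32218538900279/73591 (g = 81430/(-367955) + (3*(-407))/(1/358563) = 81430*(-1/367955) - 1221/1/358563 = -16286/73591 - 1221*358563 = -16286/73591 - 437805423 = -32218538900279/73591 ≈ -4.3781e+8)
-g = -1*(-32218538900279/73591) = 32218538900279/73591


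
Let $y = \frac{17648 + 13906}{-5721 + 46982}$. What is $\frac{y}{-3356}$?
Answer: $- \frac{15777}{69235958} \approx -0.00022787$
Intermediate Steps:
$y = \frac{31554}{41261} \approx 0.76474$
$\frac{y}{-3356} = \frac{31554}{41261 \left(-3356\right)} = \frac{31554}{41261} \left(- \frac{1}{3356}\right) = - \frac{15777}{69235958}$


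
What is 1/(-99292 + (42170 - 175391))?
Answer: -1/232513 ≈ -4.3008e-6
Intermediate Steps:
1/(-99292 + (42170 - 175391)) = 1/(-99292 - 133221) = 1/(-232513) = -1/232513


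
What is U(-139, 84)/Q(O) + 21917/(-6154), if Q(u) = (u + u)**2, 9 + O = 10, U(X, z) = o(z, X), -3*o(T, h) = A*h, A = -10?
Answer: -1102133/9231 ≈ -119.39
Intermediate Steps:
o(T, h) = 10*h/3 (o(T, h) = -(-10)*h/3 = 10*h/3)
U(X, z) = 10*X/3
O = 1 (O = -9 + 10 = 1)
Q(u) = 4*u**2 (Q(u) = (2*u)**2 = 4*u**2)
U(-139, 84)/Q(O) + 21917/(-6154) = ((10/3)*(-139))/((4*1**2)) + 21917/(-6154) = -1390/(3*(4*1)) + 21917*(-1/6154) = -1390/3/4 - 21917/6154 = -1390/3*1/4 - 21917/6154 = -695/6 - 21917/6154 = -1102133/9231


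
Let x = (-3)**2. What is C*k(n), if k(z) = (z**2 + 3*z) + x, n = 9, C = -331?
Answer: -38727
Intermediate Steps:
x = 9
k(z) = 9 + z**2 + 3*z (k(z) = (z**2 + 3*z) + 9 = 9 + z**2 + 3*z)
C*k(n) = -331*(9 + 9**2 + 3*9) = -331*(9 + 81 + 27) = -331*117 = -38727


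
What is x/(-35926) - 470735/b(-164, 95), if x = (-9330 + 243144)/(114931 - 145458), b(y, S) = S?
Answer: -7375159611202/1488396217 ≈ -4955.1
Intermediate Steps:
x = -33402/4361 (x = 233814/(-30527) = 233814*(-1/30527) = -33402/4361 ≈ -7.6593)
x/(-35926) - 470735/b(-164, 95) = -33402/4361/(-35926) - 470735/95 = -33402/4361*(-1/35926) - 470735*1/95 = 16701/78336643 - 94147/19 = -7375159611202/1488396217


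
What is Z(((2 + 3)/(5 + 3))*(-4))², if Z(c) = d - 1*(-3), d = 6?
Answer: 81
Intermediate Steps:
Z(c) = 9 (Z(c) = 6 - 1*(-3) = 6 + 3 = 9)
Z(((2 + 3)/(5 + 3))*(-4))² = 9² = 81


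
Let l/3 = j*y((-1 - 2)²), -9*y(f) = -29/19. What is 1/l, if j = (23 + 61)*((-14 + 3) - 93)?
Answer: -19/84448 ≈ -0.00022499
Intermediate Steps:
j = -8736 (j = 84*(-11 - 93) = 84*(-104) = -8736)
y(f) = 29/171 (y(f) = -(-29)/(9*19) = -⅑*(-29/19) = 29/171)
l = -84448/19 (l = 3*(-8736*29/171) = 3*(-84448/57) = -84448/19 ≈ -4444.6)
1/l = 1/(-84448/19) = -19/84448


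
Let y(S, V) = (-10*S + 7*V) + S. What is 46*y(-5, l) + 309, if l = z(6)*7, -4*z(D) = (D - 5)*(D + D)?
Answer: -4383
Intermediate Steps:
z(D) = -D*(-5 + D)/2 (z(D) = -(D - 5)*(D + D)/4 = -(-5 + D)*2*D/4 = -D*(-5 + D)/2)
l = -21 (l = ((1/2)*6*(5 - 1*6))*7 = ((1/2)*6*(5 - 6))*7 = ((1/2)*6*(-1))*7 = -3*7 = -21)
y(S, V) = -9*S + 7*V
46*y(-5, l) + 309 = 46*(-9*(-5) + 7*(-21)) + 309 = 46*(45 - 147) + 309 = 46*(-102) + 309 = -4692 + 309 = -4383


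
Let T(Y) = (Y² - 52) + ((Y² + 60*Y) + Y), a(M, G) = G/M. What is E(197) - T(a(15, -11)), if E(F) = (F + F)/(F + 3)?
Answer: 17573/180 ≈ 97.628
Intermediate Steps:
E(F) = 2*F/(3 + F) (E(F) = (2*F)/(3 + F) = 2*F/(3 + F))
T(Y) = -52 + 2*Y² + 61*Y (T(Y) = (-52 + Y²) + (Y² + 61*Y) = -52 + 2*Y² + 61*Y)
E(197) - T(a(15, -11)) = 2*197/(3 + 197) - (-52 + 2*(-11/15)² + 61*(-11/15)) = 2*197/200 - (-52 + 2*(-11*1/15)² + 61*(-11*1/15)) = 2*197*(1/200) - (-52 + 2*(-11/15)² + 61*(-11/15)) = 197/100 - (-52 + 2*(121/225) - 671/15) = 197/100 - (-52 + 242/225 - 671/15) = 197/100 - 1*(-21523/225) = 197/100 + 21523/225 = 17573/180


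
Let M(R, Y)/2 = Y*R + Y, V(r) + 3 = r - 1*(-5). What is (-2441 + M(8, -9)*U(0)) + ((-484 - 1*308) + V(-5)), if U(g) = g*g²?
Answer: -3236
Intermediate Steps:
V(r) = 2 + r (V(r) = -3 + (r - 1*(-5)) = -3 + (r + 5) = -3 + (5 + r) = 2 + r)
M(R, Y) = 2*Y + 2*R*Y (M(R, Y) = 2*(Y*R + Y) = 2*(R*Y + Y) = 2*(Y + R*Y) = 2*Y + 2*R*Y)
U(g) = g³
(-2441 + M(8, -9)*U(0)) + ((-484 - 1*308) + V(-5)) = (-2441 + (2*(-9)*(1 + 8))*0³) + ((-484 - 1*308) + (2 - 5)) = (-2441 + (2*(-9)*9)*0) + ((-484 - 308) - 3) = (-2441 - 162*0) + (-792 - 3) = (-2441 + 0) - 795 = -2441 - 795 = -3236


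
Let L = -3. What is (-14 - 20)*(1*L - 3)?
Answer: 204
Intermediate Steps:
(-14 - 20)*(1*L - 3) = (-14 - 20)*(1*(-3) - 3) = -34*(-3 - 3) = -34*(-6) = 204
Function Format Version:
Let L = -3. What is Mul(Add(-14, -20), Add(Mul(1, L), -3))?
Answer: 204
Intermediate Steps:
Mul(Add(-14, -20), Add(Mul(1, L), -3)) = Mul(Add(-14, -20), Add(Mul(1, -3), -3)) = Mul(-34, Add(-3, -3)) = Mul(-34, -6) = 204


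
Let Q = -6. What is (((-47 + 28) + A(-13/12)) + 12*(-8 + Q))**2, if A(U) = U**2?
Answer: 716044081/20736 ≈ 34531.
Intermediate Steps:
(((-47 + 28) + A(-13/12)) + 12*(-8 + Q))**2 = (((-47 + 28) + (-13/12)**2) + 12*(-8 - 6))**2 = ((-19 + (-13*1/12)**2) + 12*(-14))**2 = ((-19 + (-13/12)**2) - 168)**2 = ((-19 + 169/144) - 168)**2 = (-2567/144 - 168)**2 = (-26759/144)**2 = 716044081/20736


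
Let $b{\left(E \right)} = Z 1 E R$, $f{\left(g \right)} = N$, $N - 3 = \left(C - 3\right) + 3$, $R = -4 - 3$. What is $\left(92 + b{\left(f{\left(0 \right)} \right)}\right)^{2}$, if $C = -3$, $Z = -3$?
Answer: $8464$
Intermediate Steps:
$R = -7$ ($R = -4 - 3 = -7$)
$N = 0$ ($N = 3 + \left(\left(-3 - 3\right) + 3\right) = 3 + \left(-6 + 3\right) = 3 - 3 = 0$)
$f{\left(g \right)} = 0$
$b{\left(E \right)} = 21 E$ ($b{\left(E \right)} = - 3 \cdot 1 E \left(-7\right) = - 3 E \left(-7\right) = 21 E$)
$\left(92 + b{\left(f{\left(0 \right)} \right)}\right)^{2} = \left(92 + 21 \cdot 0\right)^{2} = \left(92 + 0\right)^{2} = 92^{2} = 8464$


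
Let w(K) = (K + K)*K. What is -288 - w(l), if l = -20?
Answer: -1088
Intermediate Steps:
w(K) = 2*K² (w(K) = (2*K)*K = 2*K²)
-288 - w(l) = -288 - 2*(-20)² = -288 - 2*400 = -288 - 1*800 = -288 - 800 = -1088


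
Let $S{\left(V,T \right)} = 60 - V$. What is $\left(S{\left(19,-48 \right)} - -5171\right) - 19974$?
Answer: $-14762$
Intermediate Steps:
$\left(S{\left(19,-48 \right)} - -5171\right) - 19974 = \left(\left(60 - 19\right) - -5171\right) - 19974 = \left(\left(60 - 19\right) + 5171\right) - 19974 = \left(41 + 5171\right) - 19974 = 5212 - 19974 = -14762$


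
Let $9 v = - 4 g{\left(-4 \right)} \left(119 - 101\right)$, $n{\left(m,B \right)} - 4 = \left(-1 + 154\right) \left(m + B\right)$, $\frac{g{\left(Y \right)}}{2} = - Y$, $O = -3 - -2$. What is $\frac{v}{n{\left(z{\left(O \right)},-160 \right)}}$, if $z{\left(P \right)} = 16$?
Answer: $\frac{16}{5507} \approx 0.0029054$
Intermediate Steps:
$O = -1$ ($O = -3 + 2 = -1$)
$g{\left(Y \right)} = - 2 Y$ ($g{\left(Y \right)} = 2 \left(- Y\right) = - 2 Y$)
$n{\left(m,B \right)} = 4 + 153 B + 153 m$ ($n{\left(m,B \right)} = 4 + \left(-1 + 154\right) \left(m + B\right) = 4 + 153 \left(B + m\right) = 4 + \left(153 B + 153 m\right) = 4 + 153 B + 153 m$)
$v = -64$ ($v = \frac{- 4 \left(\left(-2\right) \left(-4\right)\right) \left(119 - 101\right)}{9} = \frac{\left(-4\right) 8 \cdot 18}{9} = \frac{\left(-32\right) 18}{9} = \frac{1}{9} \left(-576\right) = -64$)
$\frac{v}{n{\left(z{\left(O \right)},-160 \right)}} = - \frac{64}{4 + 153 \left(-160\right) + 153 \cdot 16} = - \frac{64}{4 - 24480 + 2448} = - \frac{64}{-22028} = \left(-64\right) \left(- \frac{1}{22028}\right) = \frac{16}{5507}$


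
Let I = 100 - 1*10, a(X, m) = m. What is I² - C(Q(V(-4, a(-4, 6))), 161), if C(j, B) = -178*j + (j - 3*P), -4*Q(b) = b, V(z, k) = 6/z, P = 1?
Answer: 65355/8 ≈ 8169.4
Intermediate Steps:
I = 90 (I = 100 - 10 = 90)
Q(b) = -b/4
C(j, B) = -3 - 177*j (C(j, B) = -178*j + (j - 3*1) = -178*j + (j - 3) = -178*j + (-3 + j) = -3 - 177*j)
I² - C(Q(V(-4, a(-4, 6))), 161) = 90² - (-3 - (-177)*6/(-4)/4) = 8100 - (-3 - (-177)*6*(-¼)/4) = 8100 - (-3 - (-177)*(-3)/(4*2)) = 8100 - (-3 - 177*3/8) = 8100 - (-3 - 531/8) = 8100 - 1*(-555/8) = 8100 + 555/8 = 65355/8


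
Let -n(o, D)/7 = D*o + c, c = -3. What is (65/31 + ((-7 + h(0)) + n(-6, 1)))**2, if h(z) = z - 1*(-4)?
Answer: 3705625/961 ≈ 3856.0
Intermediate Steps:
n(o, D) = 21 - 7*D*o (n(o, D) = -7*(D*o - 3) = -7*(-3 + D*o) = 21 - 7*D*o)
h(z) = 4 + z (h(z) = z + 4 = 4 + z)
(65/31 + ((-7 + h(0)) + n(-6, 1)))**2 = (65/31 + ((-7 + (4 + 0)) + (21 - 7*1*(-6))))**2 = (65*(1/31) + ((-7 + 4) + (21 + 42)))**2 = (65/31 + (-3 + 63))**2 = (65/31 + 60)**2 = (1925/31)**2 = 3705625/961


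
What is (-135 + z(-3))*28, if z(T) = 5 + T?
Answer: -3724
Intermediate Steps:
(-135 + z(-3))*28 = (-135 + (5 - 3))*28 = (-135 + 2)*28 = -133*28 = -3724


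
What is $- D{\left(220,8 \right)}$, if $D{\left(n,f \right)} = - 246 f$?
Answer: $1968$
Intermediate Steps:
$- D{\left(220,8 \right)} = - \left(-246\right) 8 = \left(-1\right) \left(-1968\right) = 1968$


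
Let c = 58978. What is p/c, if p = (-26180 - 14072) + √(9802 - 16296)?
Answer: -20126/29489 + I*√6494/58978 ≈ -0.68249 + 0.0013664*I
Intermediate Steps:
p = -40252 + I*√6494 (p = -40252 + √(-6494) = -40252 + I*√6494 ≈ -40252.0 + 80.585*I)
p/c = (-40252 + I*√6494)/58978 = (-40252 + I*√6494)*(1/58978) = -20126/29489 + I*√6494/58978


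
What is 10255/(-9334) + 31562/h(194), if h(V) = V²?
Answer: -11419684/43911803 ≈ -0.26006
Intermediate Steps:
10255/(-9334) + 31562/h(194) = 10255/(-9334) + 31562/(194²) = 10255*(-1/9334) + 31562/37636 = -10255/9334 + 31562*(1/37636) = -10255/9334 + 15781/18818 = -11419684/43911803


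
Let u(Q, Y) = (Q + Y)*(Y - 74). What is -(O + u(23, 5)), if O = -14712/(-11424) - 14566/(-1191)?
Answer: 1087618213/566916 ≈ 1918.5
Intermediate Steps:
u(Q, Y) = (-74 + Y)*(Q + Y) (u(Q, Y) = (Q + Y)*(-74 + Y) = (-74 + Y)*(Q + Y))
O = 7663499/566916 (O = -14712*(-1/11424) - 14566*(-1/1191) = 613/476 + 14566/1191 = 7663499/566916 ≈ 13.518)
-(O + u(23, 5)) = -(7663499/566916 + (5² - 74*23 - 74*5 + 23*5)) = -(7663499/566916 + (25 - 1702 - 370 + 115)) = -(7663499/566916 - 1932) = -1*(-1087618213/566916) = 1087618213/566916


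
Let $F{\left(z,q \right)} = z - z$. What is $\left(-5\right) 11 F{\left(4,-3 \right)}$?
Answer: $0$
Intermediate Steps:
$F{\left(z,q \right)} = 0$
$\left(-5\right) 11 F{\left(4,-3 \right)} = \left(-5\right) 11 \cdot 0 = \left(-55\right) 0 = 0$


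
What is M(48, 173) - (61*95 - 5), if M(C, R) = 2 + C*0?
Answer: -5788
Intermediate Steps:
M(C, R) = 2 (M(C, R) = 2 + 0 = 2)
M(48, 173) - (61*95 - 5) = 2 - (61*95 - 5) = 2 - (5795 - 5) = 2 - 1*5790 = 2 - 5790 = -5788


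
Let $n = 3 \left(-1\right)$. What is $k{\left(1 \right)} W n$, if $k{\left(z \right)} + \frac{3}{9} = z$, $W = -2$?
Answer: $4$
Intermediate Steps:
$k{\left(z \right)} = - \frac{1}{3} + z$
$n = -3$
$k{\left(1 \right)} W n = \left(- \frac{1}{3} + 1\right) \left(-2\right) \left(-3\right) = \frac{2}{3} \left(-2\right) \left(-3\right) = \left(- \frac{4}{3}\right) \left(-3\right) = 4$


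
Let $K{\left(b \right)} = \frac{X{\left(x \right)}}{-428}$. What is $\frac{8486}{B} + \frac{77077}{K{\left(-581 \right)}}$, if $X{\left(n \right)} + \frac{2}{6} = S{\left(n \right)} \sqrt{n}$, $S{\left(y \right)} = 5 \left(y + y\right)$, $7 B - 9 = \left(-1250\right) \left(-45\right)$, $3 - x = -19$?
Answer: $- \frac{714073691402}{77020170363} - \frac{65318132880 \sqrt{22}}{9583199} \approx -31979.0$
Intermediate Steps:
$x = 22$ ($x = 3 - -19 = 3 + 19 = 22$)
$B = 8037$ ($B = \frac{9}{7} + \frac{\left(-1250\right) \left(-45\right)}{7} = \frac{9}{7} + \frac{1}{7} \cdot 56250 = \frac{9}{7} + \frac{56250}{7} = 8037$)
$S{\left(y \right)} = 10 y$ ($S{\left(y \right)} = 5 \cdot 2 y = 10 y$)
$X{\left(n \right)} = - \frac{1}{3} + 10 n^{\frac{3}{2}}$ ($X{\left(n \right)} = - \frac{1}{3} + 10 n \sqrt{n} = - \frac{1}{3} + 10 n^{\frac{3}{2}}$)
$K{\left(b \right)} = \frac{1}{1284} - \frac{55 \sqrt{22}}{107}$ ($K{\left(b \right)} = \frac{- \frac{1}{3} + 10 \cdot 22^{\frac{3}{2}}}{-428} = \left(- \frac{1}{3} + 10 \cdot 22 \sqrt{22}\right) \left(- \frac{1}{428}\right) = \left(- \frac{1}{3} + 220 \sqrt{22}\right) \left(- \frac{1}{428}\right) = \frac{1}{1284} - \frac{55 \sqrt{22}}{107}$)
$\frac{8486}{B} + \frac{77077}{K{\left(-581 \right)}} = \frac{8486}{8037} + \frac{77077}{\frac{1}{1284} - \frac{55 \sqrt{22}}{107}}$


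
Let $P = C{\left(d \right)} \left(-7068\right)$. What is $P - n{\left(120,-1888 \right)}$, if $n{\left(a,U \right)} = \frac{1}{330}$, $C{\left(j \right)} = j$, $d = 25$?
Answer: $- \frac{58311001}{330} \approx -1.767 \cdot 10^{5}$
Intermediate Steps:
$n{\left(a,U \right)} = \frac{1}{330}$
$P = -176700$ ($P = 25 \left(-7068\right) = -176700$)
$P - n{\left(120,-1888 \right)} = -176700 - \frac{1}{330} = - \frac{58311001}{330}$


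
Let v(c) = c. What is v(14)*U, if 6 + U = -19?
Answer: -350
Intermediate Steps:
U = -25 (U = -6 - 19 = -25)
v(14)*U = 14*(-25) = -350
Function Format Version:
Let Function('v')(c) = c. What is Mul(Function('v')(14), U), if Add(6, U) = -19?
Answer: -350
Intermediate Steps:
U = -25 (U = Add(-6, -19) = -25)
Mul(Function('v')(14), U) = Mul(14, -25) = -350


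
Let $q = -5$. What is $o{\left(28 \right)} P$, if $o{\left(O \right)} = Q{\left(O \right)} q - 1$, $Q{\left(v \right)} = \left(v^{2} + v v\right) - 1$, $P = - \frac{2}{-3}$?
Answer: $-5224$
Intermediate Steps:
$P = \frac{2}{3}$ ($P = \left(-2\right) \left(- \frac{1}{3}\right) = \frac{2}{3} \approx 0.66667$)
$Q{\left(v \right)} = -1 + 2 v^{2}$ ($Q{\left(v \right)} = \left(v^{2} + v^{2}\right) - 1 = 2 v^{2} - 1 = -1 + 2 v^{2}$)
$o{\left(O \right)} = 4 - 10 O^{2}$ ($o{\left(O \right)} = \left(-1 + 2 O^{2}\right) \left(-5\right) - 1 = \left(5 - 10 O^{2}\right) - 1 = 4 - 10 O^{2}$)
$o{\left(28 \right)} P = \left(4 - 10 \cdot 28^{2}\right) \frac{2}{3} = \left(4 - 7840\right) \frac{2}{3} = \left(-7836\right) \frac{2}{3} = -5224$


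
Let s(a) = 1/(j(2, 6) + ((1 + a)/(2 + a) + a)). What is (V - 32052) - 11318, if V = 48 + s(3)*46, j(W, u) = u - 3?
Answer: -736359/17 ≈ -43315.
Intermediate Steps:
j(W, u) = -3 + u
s(a) = 1/(3 + a + (1 + a)/(2 + a)) (s(a) = 1/((-3 + 6) + ((1 + a)/(2 + a) + a)) = 1/(3 + ((1 + a)/(2 + a) + a)) = 1/(3 + (a + (1 + a)/(2 + a))) = 1/(3 + a + (1 + a)/(2 + a)))
V = 931/17 (V = 48 + ((2 + 3)/(7 + 3² + 6*3))*46 = 48 + (5/(7 + 9 + 18))*46 = 48 + (5/34)*46 = 48 + 115/17 = 931/17 ≈ 54.765)
(V - 32052) - 11318 = (931/17 - 32052) - 11318 = -543953/17 - 11318 = -736359/17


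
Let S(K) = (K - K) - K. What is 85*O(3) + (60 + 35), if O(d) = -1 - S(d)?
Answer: 265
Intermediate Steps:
S(K) = -K (S(K) = 0 - K = -K)
O(d) = -1 + d (O(d) = -1 - (-1)*d = -1 + d)
85*O(3) + (60 + 35) = 85*(-1 + 3) + (60 + 35) = 85*2 + 95 = 170 + 95 = 265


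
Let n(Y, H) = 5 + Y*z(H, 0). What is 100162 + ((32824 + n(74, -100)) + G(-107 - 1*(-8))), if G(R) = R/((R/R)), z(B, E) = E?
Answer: 132892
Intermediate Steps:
G(R) = R (G(R) = R/1 = R*1 = R)
n(Y, H) = 5 (n(Y, H) = 5 + Y*0 = 5 + 0 = 5)
100162 + ((32824 + n(74, -100)) + G(-107 - 1*(-8))) = 100162 + ((32824 + 5) + (-107 - 1*(-8))) = 100162 + (32829 + (-107 + 8)) = 100162 + (32829 - 99) = 100162 + 32730 = 132892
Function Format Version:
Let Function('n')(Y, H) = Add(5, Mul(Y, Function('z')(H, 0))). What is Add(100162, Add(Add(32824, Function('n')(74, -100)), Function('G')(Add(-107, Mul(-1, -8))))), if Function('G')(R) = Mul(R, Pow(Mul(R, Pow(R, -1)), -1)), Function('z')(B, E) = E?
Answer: 132892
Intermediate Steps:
Function('G')(R) = R (Function('G')(R) = Mul(R, Pow(1, -1)) = Mul(R, 1) = R)
Function('n')(Y, H) = 5 (Function('n')(Y, H) = Add(5, Mul(Y, 0)) = Add(5, 0) = 5)
Add(100162, Add(Add(32824, Function('n')(74, -100)), Function('G')(Add(-107, Mul(-1, -8))))) = Add(100162, Add(Add(32824, 5), Add(-107, Mul(-1, -8)))) = Add(100162, Add(32829, Add(-107, 8))) = Add(100162, Add(32829, -99)) = Add(100162, 32730) = 132892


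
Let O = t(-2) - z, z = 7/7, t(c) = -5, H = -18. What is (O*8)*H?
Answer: 864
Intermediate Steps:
z = 1 (z = 7*(⅐) = 1)
O = -6 (O = -5 - 1*1 = -5 - 1 = -6)
(O*8)*H = -6*8*(-18) = -48*(-18) = 864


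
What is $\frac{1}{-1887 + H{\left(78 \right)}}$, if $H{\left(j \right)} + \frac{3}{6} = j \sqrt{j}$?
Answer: $- \frac{7550}{12352417} - \frac{312 \sqrt{78}}{12352417} \approx -0.00083429$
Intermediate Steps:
$H{\left(j \right)} = - \frac{1}{2} + j^{\frac{3}{2}}$ ($H{\left(j \right)} = - \frac{1}{2} + j \sqrt{j} = - \frac{1}{2} + j^{\frac{3}{2}}$)
$\frac{1}{-1887 + H{\left(78 \right)}} = \frac{1}{-1887 - \left(\frac{1}{2} - 78^{\frac{3}{2}}\right)} = \frac{1}{-1887 - \left(\frac{1}{2} - 78 \sqrt{78}\right)} = \frac{1}{- \frac{3775}{2} + 78 \sqrt{78}}$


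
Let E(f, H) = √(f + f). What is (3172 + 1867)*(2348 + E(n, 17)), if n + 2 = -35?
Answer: 11831572 + 5039*I*√74 ≈ 1.1832e+7 + 43347.0*I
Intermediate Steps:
n = -37 (n = -2 - 35 = -37)
E(f, H) = √2*√f (E(f, H) = √(2*f) = √2*√f)
(3172 + 1867)*(2348 + E(n, 17)) = (3172 + 1867)*(2348 + √2*√(-37)) = 5039*(2348 + √2*(I*√37)) = 5039*(2348 + I*√74) = 11831572 + 5039*I*√74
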